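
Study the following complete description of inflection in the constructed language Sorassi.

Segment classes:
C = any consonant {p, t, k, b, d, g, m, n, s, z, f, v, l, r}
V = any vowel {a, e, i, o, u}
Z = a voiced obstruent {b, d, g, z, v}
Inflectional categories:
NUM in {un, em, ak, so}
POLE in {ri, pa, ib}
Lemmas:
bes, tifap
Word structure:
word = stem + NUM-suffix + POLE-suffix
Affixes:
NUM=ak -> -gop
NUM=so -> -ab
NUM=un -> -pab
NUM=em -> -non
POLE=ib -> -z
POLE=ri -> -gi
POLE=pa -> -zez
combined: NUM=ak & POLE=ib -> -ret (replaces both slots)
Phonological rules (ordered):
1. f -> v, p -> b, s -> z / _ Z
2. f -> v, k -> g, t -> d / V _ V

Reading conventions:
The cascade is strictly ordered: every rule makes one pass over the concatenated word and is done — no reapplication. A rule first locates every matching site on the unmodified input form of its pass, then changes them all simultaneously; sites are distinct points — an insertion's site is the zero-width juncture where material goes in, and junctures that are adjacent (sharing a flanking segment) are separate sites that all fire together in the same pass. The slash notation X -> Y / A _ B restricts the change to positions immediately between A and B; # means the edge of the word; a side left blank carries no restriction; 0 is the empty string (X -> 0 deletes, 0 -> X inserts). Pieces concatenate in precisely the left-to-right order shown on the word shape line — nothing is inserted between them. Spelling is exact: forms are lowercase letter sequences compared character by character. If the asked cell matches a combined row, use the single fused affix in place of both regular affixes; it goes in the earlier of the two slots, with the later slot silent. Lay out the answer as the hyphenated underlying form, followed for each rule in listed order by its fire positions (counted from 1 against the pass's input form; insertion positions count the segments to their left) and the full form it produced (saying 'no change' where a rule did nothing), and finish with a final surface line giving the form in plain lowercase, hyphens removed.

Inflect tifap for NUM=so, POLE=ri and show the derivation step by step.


underlying: tifap-ab-gi
1. f -> v, p -> b, s -> z / _ Z: no change
2. f -> v, k -> g, t -> d / V _ V: fires at position(s) 3: tivapabgi
surface: tivapabgi


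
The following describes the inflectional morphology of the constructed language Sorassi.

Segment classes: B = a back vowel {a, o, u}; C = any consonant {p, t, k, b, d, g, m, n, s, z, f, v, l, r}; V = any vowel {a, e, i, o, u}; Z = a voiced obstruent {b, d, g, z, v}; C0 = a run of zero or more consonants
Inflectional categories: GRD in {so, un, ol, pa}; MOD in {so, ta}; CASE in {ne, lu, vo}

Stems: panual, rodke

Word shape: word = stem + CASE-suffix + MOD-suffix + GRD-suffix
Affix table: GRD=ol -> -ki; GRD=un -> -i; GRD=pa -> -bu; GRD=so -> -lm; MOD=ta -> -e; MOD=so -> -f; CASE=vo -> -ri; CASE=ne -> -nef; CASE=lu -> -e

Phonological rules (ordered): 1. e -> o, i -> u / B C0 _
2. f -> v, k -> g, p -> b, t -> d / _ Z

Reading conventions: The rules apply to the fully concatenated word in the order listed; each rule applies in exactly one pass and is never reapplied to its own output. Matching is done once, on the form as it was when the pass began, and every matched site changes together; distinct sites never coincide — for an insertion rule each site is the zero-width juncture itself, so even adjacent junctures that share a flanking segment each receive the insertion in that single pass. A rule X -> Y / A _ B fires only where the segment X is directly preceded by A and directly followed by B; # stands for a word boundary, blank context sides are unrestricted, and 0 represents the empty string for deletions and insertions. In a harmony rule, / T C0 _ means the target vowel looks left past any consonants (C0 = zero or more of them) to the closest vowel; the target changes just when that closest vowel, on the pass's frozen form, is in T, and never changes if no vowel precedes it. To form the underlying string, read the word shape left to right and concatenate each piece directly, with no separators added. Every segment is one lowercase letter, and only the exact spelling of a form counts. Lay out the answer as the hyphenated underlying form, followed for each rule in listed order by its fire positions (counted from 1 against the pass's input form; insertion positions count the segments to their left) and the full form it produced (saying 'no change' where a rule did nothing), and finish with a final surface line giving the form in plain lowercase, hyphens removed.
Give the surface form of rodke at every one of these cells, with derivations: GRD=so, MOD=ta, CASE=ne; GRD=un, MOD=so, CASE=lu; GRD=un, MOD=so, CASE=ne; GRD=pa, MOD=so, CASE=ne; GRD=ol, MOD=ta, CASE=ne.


cell GRD=so, MOD=ta, CASE=ne:
underlying: rodke-nef-e-lm
1. e -> o, i -> u / B C0 _: fires at position(s) 5: rodkonefelm
2. f -> v, k -> g, p -> b, t -> d / _ Z: no change
surface: rodkonefelm

cell GRD=un, MOD=so, CASE=lu:
underlying: rodke-e-f-i
1. e -> o, i -> u / B C0 _: fires at position(s) 5: rodkoefi
2. f -> v, k -> g, p -> b, t -> d / _ Z: no change
surface: rodkoefi

cell GRD=un, MOD=so, CASE=ne:
underlying: rodke-nef-f-i
1. e -> o, i -> u / B C0 _: fires at position(s) 5: rodkoneffi
2. f -> v, k -> g, p -> b, t -> d / _ Z: no change
surface: rodkoneffi

cell GRD=pa, MOD=so, CASE=ne:
underlying: rodke-nef-f-bu
1. e -> o, i -> u / B C0 _: fires at position(s) 5: rodkoneffbu
2. f -> v, k -> g, p -> b, t -> d / _ Z: fires at position(s) 9: rodkonefvbu
surface: rodkonefvbu

cell GRD=ol, MOD=ta, CASE=ne:
underlying: rodke-nef-e-ki
1. e -> o, i -> u / B C0 _: fires at position(s) 5: rodkonefeki
2. f -> v, k -> g, p -> b, t -> d / _ Z: no change
surface: rodkonefeki


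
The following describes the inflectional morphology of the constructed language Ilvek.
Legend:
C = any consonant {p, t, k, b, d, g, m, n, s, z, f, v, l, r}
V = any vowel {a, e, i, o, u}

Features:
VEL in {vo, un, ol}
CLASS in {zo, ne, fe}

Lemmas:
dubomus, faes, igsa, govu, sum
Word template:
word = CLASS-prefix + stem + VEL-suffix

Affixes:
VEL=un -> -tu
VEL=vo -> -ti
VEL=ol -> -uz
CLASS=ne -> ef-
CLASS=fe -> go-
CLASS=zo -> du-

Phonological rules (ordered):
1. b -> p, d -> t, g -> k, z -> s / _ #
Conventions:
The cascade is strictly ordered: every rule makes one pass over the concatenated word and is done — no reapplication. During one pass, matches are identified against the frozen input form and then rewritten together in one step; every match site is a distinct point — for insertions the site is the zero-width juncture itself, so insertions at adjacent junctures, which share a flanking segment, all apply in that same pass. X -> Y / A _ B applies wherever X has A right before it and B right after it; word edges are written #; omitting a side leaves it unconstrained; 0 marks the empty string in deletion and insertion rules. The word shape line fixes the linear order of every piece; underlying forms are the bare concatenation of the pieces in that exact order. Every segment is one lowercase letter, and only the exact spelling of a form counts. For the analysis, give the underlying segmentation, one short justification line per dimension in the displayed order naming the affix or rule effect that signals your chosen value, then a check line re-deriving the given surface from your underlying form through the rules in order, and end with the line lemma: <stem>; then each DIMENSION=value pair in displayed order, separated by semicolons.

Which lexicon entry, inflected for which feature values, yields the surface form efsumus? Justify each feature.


underlying: ef-sum-uz
VEL=ol - signalled by the affix -uz
CLASS=ne - signalled by the affix ef-
check: efsumuz -> efsumus
lemma: sum; VEL=ol; CLASS=ne


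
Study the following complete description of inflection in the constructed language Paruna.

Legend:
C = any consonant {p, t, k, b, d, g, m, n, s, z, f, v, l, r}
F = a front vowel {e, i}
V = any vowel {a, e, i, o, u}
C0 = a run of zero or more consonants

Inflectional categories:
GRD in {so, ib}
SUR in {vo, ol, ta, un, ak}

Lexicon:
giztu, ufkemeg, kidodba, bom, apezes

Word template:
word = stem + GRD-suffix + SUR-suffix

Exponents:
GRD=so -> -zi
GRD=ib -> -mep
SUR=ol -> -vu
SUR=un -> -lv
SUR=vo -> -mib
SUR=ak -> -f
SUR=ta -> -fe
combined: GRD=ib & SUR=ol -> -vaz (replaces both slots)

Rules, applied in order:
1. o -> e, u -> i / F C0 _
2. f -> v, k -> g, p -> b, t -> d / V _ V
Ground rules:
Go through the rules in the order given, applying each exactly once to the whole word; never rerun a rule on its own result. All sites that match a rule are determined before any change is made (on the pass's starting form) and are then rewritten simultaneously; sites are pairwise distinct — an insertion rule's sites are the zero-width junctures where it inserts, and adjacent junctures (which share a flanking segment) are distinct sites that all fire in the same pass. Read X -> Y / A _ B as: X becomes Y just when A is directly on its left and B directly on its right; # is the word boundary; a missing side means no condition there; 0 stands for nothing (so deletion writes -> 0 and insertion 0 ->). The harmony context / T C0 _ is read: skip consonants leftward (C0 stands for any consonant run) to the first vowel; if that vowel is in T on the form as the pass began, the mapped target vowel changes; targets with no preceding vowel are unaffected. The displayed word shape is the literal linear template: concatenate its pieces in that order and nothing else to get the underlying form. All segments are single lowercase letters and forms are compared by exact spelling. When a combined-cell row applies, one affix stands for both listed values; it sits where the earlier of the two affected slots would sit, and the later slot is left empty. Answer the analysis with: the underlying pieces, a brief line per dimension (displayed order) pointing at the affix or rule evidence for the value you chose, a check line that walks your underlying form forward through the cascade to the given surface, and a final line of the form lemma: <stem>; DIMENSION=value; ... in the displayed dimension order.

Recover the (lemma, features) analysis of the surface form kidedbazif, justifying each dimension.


underlying: kidodba-zi-f
GRD=so - signalled by the affix -zi
SUR=ak - signalled by the affix -f
check: kidodbazif -> kidedbazif -> kidedbazif
lemma: kidodba; GRD=so; SUR=ak


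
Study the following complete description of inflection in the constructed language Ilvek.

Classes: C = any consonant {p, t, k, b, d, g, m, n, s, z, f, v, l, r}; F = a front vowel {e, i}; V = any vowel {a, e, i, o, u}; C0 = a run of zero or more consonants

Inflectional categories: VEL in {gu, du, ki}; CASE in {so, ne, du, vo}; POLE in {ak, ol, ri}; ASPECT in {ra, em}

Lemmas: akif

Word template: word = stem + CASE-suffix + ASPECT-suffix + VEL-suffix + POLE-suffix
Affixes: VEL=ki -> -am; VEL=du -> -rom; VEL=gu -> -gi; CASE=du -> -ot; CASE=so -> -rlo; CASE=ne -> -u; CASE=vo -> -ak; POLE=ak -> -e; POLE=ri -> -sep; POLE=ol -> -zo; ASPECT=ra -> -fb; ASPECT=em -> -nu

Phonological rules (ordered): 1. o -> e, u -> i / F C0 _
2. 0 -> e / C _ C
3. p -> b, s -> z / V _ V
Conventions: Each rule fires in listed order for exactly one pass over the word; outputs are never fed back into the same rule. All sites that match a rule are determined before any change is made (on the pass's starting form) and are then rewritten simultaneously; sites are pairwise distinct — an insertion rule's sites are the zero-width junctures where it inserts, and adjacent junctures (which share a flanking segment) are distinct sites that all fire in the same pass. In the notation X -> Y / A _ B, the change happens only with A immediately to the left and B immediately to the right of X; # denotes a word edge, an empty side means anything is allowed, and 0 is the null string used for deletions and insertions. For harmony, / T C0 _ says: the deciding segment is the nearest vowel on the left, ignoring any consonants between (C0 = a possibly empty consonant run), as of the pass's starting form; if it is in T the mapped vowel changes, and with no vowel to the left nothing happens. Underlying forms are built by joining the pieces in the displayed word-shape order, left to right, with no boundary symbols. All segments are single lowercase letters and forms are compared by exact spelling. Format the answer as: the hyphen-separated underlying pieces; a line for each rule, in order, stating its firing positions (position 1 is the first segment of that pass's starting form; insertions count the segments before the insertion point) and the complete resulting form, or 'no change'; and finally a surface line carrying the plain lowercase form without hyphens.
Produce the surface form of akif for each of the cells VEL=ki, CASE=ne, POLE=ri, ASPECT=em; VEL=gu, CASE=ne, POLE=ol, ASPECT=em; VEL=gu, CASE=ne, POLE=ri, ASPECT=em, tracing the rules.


cell VEL=ki, CASE=ne, POLE=ri, ASPECT=em:
underlying: akif-u-nu-am-sep
1. o -> e, u -> i / F C0 _: fires at position(s) 5: akifinuamsep
2. 0 -> e / C _ C: inserts after position(s) 9: akifinuamesep
3. p -> b, s -> z / V _ V: fires at position(s) 11: akifinuamezep
surface: akifinuamezep

cell VEL=gu, CASE=ne, POLE=ol, ASPECT=em:
underlying: akif-u-nu-gi-zo
1. o -> e, u -> i / F C0 _: fires at position(s) 5, 11: akifinugize
2. 0 -> e / C _ C: no change
3. p -> b, s -> z / V _ V: no change
surface: akifinugize

cell VEL=gu, CASE=ne, POLE=ri, ASPECT=em:
underlying: akif-u-nu-gi-sep
1. o -> e, u -> i / F C0 _: fires at position(s) 5: akifinugisep
2. 0 -> e / C _ C: no change
3. p -> b, s -> z / V _ V: fires at position(s) 10: akifinugizep
surface: akifinugizep


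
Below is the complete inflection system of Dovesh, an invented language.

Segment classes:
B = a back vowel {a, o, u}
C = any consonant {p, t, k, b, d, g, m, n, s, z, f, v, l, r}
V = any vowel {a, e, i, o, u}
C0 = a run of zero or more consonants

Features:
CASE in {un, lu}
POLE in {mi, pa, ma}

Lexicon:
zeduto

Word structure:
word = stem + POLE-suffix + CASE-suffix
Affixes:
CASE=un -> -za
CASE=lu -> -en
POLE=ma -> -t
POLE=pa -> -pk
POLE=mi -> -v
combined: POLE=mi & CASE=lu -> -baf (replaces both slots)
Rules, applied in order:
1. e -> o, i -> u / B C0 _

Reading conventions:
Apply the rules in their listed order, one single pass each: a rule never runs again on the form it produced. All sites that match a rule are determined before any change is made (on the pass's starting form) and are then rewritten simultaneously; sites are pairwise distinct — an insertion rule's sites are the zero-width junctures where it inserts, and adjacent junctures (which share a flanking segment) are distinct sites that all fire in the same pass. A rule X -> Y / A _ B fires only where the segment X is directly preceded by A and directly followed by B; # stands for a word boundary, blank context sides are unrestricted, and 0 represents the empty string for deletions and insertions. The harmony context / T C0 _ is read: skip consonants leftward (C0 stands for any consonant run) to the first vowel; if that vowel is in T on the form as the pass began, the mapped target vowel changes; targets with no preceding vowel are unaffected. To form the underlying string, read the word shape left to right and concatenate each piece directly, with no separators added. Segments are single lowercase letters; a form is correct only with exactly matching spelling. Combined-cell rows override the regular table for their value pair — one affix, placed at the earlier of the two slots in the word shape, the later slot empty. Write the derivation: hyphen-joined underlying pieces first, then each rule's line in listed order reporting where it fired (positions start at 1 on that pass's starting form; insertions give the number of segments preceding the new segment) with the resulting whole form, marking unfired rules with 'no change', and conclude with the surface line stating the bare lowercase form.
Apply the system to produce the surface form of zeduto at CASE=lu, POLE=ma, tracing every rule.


underlying: zeduto-t-en
1. e -> o, i -> u / B C0 _: fires at position(s) 8: zedutoton
surface: zedutoton


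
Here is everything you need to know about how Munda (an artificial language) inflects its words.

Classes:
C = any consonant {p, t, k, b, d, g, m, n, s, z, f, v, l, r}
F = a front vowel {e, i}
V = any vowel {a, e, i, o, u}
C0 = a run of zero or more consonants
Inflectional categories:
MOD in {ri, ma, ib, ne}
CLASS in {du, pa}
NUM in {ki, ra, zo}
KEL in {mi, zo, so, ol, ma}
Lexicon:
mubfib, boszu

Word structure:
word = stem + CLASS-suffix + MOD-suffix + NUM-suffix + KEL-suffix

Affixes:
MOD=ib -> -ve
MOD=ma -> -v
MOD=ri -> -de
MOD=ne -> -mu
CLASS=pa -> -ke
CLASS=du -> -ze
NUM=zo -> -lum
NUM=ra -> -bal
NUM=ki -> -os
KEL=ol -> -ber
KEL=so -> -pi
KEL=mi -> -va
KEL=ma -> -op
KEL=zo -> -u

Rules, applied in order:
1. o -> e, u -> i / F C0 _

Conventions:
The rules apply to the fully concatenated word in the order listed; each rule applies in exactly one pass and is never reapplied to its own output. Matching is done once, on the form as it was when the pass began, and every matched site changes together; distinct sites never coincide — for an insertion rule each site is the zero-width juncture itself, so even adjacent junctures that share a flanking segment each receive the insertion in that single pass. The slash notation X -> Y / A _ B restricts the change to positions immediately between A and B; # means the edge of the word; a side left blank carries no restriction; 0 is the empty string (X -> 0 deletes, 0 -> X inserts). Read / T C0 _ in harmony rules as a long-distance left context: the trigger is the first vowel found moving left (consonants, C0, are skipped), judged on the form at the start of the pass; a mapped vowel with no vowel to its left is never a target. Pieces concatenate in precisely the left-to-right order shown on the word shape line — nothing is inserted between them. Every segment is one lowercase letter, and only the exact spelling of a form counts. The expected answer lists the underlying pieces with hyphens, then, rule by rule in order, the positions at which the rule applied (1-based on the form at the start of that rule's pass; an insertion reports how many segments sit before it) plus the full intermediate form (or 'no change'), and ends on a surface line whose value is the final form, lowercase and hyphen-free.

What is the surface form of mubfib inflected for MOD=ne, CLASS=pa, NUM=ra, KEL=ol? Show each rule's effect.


underlying: mubfib-ke-mu-bal-ber
1. o -> e, u -> i / F C0 _: fires at position(s) 10: mubfibkemibalber
surface: mubfibkemibalber


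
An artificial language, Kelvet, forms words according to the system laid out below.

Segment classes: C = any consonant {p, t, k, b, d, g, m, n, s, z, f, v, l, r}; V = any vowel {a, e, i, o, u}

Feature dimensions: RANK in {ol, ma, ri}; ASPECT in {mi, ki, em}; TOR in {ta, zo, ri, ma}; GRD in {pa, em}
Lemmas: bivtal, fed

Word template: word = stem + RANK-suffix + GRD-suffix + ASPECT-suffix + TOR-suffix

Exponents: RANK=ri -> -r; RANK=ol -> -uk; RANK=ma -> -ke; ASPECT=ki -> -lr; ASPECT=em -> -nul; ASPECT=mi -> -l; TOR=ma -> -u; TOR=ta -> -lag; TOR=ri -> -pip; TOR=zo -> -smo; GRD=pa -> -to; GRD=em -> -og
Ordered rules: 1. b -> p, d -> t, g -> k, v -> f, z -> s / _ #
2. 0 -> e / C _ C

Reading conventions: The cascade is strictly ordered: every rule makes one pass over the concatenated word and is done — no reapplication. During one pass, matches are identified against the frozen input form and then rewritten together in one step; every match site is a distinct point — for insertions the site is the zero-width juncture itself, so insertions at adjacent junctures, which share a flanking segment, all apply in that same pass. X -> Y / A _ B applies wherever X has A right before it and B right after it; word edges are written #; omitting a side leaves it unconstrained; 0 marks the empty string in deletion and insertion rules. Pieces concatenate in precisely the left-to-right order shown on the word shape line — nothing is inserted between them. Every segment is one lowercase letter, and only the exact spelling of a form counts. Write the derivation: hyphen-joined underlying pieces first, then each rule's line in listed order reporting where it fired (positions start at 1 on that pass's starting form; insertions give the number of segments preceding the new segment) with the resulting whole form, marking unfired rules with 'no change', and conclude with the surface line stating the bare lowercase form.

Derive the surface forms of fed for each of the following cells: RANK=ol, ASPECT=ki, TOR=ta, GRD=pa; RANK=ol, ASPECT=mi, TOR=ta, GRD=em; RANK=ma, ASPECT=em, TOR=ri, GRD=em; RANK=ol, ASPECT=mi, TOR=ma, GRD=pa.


cell RANK=ol, ASPECT=ki, TOR=ta, GRD=pa:
underlying: fed-uk-to-lr-lag
1. b -> p, d -> t, g -> k, v -> f, z -> s / _ #: fires at position(s) 12: feduktolrlak
2. 0 -> e / C _ C: inserts after position(s) 5, 8, 9: feduketolerelak
surface: feduketolerelak

cell RANK=ol, ASPECT=mi, TOR=ta, GRD=em:
underlying: fed-uk-og-l-lag
1. b -> p, d -> t, g -> k, v -> f, z -> s / _ #: fires at position(s) 11: fedukogllak
2. 0 -> e / C _ C: inserts after position(s) 7, 8: fedukogelelak
surface: fedukogelelak

cell RANK=ma, ASPECT=em, TOR=ri, GRD=em:
underlying: fed-ke-og-nul-pip
1. b -> p, d -> t, g -> k, v -> f, z -> s / _ #: no change
2. 0 -> e / C _ C: inserts after position(s) 3, 7, 10: fedekeogenulepip
surface: fedekeogenulepip

cell RANK=ol, ASPECT=mi, TOR=ma, GRD=pa:
underlying: fed-uk-to-l-u
1. b -> p, d -> t, g -> k, v -> f, z -> s / _ #: no change
2. 0 -> e / C _ C: inserts after position(s) 5: feduketolu
surface: feduketolu


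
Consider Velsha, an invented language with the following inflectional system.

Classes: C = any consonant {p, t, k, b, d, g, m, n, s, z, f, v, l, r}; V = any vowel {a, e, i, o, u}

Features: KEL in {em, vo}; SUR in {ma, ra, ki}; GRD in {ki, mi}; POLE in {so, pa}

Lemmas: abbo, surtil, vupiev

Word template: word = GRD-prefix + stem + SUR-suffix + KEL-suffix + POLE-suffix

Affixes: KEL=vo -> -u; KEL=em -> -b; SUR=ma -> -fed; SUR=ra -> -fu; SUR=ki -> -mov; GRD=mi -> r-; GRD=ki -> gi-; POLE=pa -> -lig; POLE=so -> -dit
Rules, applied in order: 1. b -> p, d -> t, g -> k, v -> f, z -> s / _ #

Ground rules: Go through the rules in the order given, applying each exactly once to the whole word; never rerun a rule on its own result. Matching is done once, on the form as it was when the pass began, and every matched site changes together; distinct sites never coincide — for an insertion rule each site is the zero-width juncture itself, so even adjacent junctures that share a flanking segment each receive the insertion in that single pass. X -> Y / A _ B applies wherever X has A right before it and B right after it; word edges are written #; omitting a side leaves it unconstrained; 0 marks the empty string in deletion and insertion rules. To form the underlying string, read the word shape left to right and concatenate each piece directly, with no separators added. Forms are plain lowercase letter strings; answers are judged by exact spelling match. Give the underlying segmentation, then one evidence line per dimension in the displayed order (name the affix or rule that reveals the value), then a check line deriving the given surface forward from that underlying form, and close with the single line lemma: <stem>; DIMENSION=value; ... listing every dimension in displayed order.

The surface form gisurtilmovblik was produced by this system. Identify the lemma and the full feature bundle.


underlying: gi-surtil-mov-b-lig
KEL=em - signalled by the affix -b
SUR=ki - signalled by the affix -mov
GRD=ki - signalled by the affix gi-
POLE=pa - signalled by the affix -lig
check: gisurtilmovblig -> gisurtilmovblik
lemma: surtil; KEL=em; SUR=ki; GRD=ki; POLE=pa


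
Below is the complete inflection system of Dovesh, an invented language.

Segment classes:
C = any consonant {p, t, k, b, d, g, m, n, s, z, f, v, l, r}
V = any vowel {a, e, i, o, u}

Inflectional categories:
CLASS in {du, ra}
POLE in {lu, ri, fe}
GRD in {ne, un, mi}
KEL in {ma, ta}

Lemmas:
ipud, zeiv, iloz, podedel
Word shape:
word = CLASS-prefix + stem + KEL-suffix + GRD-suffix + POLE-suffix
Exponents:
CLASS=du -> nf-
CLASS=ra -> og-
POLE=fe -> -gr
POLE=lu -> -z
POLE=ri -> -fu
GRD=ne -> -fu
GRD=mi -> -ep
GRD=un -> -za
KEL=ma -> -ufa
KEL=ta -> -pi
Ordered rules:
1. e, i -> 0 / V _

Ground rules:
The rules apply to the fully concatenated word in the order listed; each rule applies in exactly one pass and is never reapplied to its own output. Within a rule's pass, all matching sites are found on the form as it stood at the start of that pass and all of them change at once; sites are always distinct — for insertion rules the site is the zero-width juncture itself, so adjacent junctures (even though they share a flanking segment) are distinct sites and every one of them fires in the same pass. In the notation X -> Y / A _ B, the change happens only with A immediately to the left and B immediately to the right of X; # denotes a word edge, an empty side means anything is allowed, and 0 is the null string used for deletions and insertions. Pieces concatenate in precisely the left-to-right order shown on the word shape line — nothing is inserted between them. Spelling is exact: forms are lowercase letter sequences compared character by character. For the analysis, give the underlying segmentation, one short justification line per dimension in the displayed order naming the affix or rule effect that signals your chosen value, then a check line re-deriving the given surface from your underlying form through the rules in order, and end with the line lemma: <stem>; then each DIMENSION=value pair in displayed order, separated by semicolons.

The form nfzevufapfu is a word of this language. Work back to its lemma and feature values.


underlying: nf-zeiv-ufa-ep-fu
CLASS=du - signalled by the affix nf-
POLE=ri - signalled by the affix -fu
GRD=mi - signalled by the affix -ep
KEL=ma - signalled by the affix -ufa
check: nfzeivufaepfu -> nfzevufapfu
lemma: zeiv; CLASS=du; POLE=ri; GRD=mi; KEL=ma


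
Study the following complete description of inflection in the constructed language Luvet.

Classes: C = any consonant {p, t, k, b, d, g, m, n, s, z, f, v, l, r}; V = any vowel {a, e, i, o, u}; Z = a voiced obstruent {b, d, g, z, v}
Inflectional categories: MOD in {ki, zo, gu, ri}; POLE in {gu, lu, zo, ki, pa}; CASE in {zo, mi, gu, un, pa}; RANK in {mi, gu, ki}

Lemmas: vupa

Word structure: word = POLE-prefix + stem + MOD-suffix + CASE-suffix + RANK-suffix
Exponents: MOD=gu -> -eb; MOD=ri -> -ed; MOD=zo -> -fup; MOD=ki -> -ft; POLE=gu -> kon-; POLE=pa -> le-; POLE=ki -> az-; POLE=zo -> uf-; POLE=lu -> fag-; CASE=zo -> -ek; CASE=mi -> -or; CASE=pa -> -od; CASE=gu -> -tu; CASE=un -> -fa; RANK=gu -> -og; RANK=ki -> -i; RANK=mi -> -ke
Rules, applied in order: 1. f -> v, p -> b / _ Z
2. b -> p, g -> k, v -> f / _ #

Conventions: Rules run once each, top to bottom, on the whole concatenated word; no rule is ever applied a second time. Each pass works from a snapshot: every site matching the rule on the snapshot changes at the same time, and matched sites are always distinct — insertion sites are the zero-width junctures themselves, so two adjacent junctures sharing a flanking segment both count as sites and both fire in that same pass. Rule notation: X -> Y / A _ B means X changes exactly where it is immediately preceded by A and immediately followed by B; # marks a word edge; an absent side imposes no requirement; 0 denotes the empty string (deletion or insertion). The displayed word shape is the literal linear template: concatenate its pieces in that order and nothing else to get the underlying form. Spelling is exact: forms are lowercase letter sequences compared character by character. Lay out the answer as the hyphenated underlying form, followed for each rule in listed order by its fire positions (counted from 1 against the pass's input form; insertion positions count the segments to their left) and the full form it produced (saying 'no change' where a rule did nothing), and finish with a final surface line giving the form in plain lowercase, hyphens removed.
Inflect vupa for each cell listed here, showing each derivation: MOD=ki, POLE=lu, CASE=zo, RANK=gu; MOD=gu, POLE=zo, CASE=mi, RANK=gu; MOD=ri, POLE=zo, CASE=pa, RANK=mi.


cell MOD=ki, POLE=lu, CASE=zo, RANK=gu:
underlying: fag-vupa-ft-ek-og
1. f -> v, p -> b / _ Z: no change
2. b -> p, g -> k, v -> f / _ #: fires at position(s) 13: fagvupaftekok
surface: fagvupaftekok

cell MOD=gu, POLE=zo, CASE=mi, RANK=gu:
underlying: uf-vupa-eb-or-og
1. f -> v, p -> b / _ Z: fires at position(s) 2: uvvupaeborog
2. b -> p, g -> k, v -> f / _ #: fires at position(s) 12: uvvupaeborok
surface: uvvupaeborok

cell MOD=ri, POLE=zo, CASE=pa, RANK=mi:
underlying: uf-vupa-ed-od-ke
1. f -> v, p -> b / _ Z: fires at position(s) 2: uvvupaedodke
2. b -> p, g -> k, v -> f / _ #: no change
surface: uvvupaedodke


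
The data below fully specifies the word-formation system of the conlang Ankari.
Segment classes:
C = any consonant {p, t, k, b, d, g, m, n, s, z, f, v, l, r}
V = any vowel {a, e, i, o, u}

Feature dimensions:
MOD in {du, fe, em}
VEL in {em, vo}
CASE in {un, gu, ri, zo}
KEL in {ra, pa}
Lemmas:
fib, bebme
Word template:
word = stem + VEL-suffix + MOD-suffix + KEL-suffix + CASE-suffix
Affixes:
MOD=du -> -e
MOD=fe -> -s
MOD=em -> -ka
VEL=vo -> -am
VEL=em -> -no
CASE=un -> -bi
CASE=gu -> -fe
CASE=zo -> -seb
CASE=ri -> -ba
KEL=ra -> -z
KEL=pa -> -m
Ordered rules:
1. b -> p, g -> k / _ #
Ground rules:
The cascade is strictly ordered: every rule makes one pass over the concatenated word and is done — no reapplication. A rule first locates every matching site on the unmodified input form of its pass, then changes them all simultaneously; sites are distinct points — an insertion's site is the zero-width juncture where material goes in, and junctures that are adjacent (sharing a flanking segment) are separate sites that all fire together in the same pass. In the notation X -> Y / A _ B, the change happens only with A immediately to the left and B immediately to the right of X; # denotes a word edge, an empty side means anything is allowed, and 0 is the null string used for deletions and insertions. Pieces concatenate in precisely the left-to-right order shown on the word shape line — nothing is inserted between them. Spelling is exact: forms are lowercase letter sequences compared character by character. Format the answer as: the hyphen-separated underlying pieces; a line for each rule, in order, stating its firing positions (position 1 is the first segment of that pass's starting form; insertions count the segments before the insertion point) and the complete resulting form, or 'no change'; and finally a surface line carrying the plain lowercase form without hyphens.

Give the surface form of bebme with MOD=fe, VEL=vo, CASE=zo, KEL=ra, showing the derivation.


underlying: bebme-am-s-z-seb
1. b -> p, g -> k / _ #: fires at position(s) 12: bebmeamszsep
surface: bebmeamszsep


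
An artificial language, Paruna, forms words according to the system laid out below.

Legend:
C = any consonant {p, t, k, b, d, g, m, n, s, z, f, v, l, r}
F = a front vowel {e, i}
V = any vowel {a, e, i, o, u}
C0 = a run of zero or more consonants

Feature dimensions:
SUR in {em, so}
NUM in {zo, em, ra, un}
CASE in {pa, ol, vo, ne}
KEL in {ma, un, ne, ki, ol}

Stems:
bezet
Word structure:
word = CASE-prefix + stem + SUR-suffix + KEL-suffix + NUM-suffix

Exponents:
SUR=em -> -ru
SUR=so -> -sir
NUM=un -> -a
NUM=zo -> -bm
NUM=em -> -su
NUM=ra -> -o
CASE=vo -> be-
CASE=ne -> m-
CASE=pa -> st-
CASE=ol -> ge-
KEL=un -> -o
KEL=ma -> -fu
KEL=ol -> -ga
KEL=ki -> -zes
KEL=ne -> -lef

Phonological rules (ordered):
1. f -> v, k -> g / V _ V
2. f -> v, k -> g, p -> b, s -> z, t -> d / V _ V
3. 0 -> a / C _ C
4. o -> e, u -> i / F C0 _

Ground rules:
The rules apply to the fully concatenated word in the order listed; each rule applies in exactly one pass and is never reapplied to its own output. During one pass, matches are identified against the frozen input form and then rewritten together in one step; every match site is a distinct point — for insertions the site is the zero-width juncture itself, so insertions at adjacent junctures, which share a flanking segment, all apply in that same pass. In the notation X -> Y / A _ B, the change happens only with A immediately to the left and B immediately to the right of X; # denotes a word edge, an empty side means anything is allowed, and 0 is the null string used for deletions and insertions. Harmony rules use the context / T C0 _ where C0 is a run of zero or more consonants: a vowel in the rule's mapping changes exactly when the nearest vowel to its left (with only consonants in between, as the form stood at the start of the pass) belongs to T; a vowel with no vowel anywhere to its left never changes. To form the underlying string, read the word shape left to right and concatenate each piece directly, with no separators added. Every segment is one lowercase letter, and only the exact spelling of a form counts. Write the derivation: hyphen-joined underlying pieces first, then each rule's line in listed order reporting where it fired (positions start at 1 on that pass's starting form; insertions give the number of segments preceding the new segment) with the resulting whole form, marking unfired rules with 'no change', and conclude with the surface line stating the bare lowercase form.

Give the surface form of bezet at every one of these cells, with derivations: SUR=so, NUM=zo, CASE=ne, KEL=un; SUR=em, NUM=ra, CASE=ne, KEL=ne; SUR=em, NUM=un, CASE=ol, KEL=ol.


cell SUR=so, NUM=zo, CASE=ne, KEL=un:
underlying: m-bezet-sir-o-bm
1. f -> v, k -> g / V _ V: no change
2. f -> v, k -> g, p -> b, s -> z, t -> d / V _ V: no change
3. 0 -> a / C _ C: inserts after position(s) 1, 6, 11: mabezetasirobam
4. o -> e, u -> i / F C0 _: fires at position(s) 12: mabezetasirebam
surface: mabezetasirebam

cell SUR=em, NUM=ra, CASE=ne, KEL=ne:
underlying: m-bezet-ru-lef-o
1. f -> v, k -> g / V _ V: fires at position(s) 11: mbezetrulevo
2. f -> v, k -> g, p -> b, s -> z, t -> d / V _ V: no change
3. 0 -> a / C _ C: inserts after position(s) 1, 6: mabezetarulevo
4. o -> e, u -> i / F C0 _: fires at position(s) 14: mabezetaruleve
surface: mabezetaruleve

cell SUR=em, NUM=un, CASE=ol, KEL=ol:
underlying: ge-bezet-ru-ga-a
1. f -> v, k -> g / V _ V: no change
2. f -> v, k -> g, p -> b, s -> z, t -> d / V _ V: no change
3. 0 -> a / C _ C: inserts after position(s) 7: gebezetarugaa
4. o -> e, u -> i / F C0 _: no change
surface: gebezetarugaa


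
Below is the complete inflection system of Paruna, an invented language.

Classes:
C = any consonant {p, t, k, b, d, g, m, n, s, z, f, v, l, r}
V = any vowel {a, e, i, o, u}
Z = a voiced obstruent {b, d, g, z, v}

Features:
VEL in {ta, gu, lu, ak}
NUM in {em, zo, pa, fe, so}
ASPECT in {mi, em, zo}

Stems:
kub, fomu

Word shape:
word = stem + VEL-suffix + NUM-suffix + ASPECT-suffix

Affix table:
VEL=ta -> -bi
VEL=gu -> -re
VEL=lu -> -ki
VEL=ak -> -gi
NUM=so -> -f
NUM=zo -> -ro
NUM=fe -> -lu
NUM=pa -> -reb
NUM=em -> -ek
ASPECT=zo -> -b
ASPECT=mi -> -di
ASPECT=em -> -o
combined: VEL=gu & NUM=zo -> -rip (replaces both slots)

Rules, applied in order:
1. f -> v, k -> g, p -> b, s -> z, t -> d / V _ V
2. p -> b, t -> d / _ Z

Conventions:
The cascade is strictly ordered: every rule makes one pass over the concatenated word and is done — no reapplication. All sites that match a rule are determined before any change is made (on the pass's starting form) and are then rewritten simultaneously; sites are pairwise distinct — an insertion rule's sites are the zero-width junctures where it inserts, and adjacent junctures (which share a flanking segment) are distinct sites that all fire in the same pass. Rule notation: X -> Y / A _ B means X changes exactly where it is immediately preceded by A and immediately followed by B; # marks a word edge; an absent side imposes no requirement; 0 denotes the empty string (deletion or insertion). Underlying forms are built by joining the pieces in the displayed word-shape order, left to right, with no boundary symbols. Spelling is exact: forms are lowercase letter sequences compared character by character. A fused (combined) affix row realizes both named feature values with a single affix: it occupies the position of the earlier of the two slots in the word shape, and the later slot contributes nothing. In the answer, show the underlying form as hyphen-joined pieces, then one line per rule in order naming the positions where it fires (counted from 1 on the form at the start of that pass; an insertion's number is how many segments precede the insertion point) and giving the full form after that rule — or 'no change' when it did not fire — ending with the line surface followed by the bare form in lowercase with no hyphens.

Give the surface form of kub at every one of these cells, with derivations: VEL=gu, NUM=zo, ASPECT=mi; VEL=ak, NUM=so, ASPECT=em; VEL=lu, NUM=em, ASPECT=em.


cell VEL=gu, NUM=zo, ASPECT=mi:
underlying: kub-rip-di
1. f -> v, k -> g, p -> b, s -> z, t -> d / V _ V: no change
2. p -> b, t -> d / _ Z: fires at position(s) 6: kubribdi
surface: kubribdi

cell VEL=ak, NUM=so, ASPECT=em:
underlying: kub-gi-f-o
1. f -> v, k -> g, p -> b, s -> z, t -> d / V _ V: fires at position(s) 6: kubgivo
2. p -> b, t -> d / _ Z: no change
surface: kubgivo

cell VEL=lu, NUM=em, ASPECT=em:
underlying: kub-ki-ek-o
1. f -> v, k -> g, p -> b, s -> z, t -> d / V _ V: fires at position(s) 7: kubkiego
2. p -> b, t -> d / _ Z: no change
surface: kubkiego


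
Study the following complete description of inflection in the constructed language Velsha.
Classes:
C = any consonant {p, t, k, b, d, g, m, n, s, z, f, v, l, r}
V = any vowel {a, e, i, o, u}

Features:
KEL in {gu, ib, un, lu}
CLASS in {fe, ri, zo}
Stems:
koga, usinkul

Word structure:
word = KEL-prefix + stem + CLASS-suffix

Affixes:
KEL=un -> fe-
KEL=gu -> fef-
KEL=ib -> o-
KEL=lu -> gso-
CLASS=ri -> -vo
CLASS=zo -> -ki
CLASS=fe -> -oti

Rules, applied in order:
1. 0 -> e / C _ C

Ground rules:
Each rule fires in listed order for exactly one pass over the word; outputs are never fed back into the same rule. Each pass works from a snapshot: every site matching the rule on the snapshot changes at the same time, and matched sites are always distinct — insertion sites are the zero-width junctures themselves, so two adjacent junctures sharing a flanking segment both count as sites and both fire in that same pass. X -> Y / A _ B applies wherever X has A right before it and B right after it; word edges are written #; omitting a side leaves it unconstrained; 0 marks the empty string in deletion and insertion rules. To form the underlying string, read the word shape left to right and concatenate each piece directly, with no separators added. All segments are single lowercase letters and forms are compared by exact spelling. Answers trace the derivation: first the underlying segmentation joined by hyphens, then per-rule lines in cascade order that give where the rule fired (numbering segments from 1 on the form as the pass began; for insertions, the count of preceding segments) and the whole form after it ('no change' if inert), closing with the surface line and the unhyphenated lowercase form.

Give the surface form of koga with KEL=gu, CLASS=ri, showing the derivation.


underlying: fef-koga-vo
1. 0 -> e / C _ C: inserts after position(s) 3: fefekogavo
surface: fefekogavo


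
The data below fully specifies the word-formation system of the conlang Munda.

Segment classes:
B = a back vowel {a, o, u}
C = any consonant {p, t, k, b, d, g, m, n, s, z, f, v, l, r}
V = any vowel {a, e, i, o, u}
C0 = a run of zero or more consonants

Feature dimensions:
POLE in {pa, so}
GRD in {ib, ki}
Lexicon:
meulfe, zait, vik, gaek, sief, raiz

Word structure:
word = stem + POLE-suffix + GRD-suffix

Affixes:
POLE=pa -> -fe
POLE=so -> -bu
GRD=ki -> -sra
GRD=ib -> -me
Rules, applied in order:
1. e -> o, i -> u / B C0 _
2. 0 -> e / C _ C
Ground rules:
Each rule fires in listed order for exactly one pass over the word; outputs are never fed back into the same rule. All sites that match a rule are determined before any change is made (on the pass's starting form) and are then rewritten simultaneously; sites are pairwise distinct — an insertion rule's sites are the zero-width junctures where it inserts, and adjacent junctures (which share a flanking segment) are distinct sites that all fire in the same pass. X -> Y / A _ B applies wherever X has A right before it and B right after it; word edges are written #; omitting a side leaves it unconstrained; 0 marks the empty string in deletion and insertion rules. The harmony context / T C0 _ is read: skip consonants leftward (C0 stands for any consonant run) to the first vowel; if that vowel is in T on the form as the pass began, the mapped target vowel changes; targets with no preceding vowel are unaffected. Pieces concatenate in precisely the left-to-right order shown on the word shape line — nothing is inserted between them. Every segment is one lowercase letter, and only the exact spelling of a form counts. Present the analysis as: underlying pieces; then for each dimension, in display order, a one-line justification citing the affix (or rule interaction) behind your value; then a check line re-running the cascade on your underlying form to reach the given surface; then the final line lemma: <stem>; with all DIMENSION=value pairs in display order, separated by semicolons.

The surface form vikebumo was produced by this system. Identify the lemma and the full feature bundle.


underlying: vik-bu-me
POLE=so - signalled by the affix -bu
GRD=ib - signalled by the affix -me
check: vikbume -> vikbumo -> vikebumo
lemma: vik; POLE=so; GRD=ib
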